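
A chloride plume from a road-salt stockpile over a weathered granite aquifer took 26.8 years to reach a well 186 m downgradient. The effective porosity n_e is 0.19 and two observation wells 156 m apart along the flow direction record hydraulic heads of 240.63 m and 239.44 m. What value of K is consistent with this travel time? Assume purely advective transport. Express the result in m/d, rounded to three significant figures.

0.474 m/d

Hydraulic gradient i = (240.63 − 239.44) / 156 = 1.19 / 156 = 0.007628
t = 26.8 years = 9782 d
v = L / t = 186 / 9782 = 0.01901 m/d
K = v · n / i = 0.01901 × 0.19 / 0.007628 = 0.474 m/d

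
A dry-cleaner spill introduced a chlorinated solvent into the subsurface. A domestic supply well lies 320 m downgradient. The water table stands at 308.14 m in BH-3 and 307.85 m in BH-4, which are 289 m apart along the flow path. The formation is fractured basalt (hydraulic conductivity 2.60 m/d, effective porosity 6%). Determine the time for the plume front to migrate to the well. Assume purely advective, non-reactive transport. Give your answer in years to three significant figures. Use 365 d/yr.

Hydraulic gradient i = (308.14 − 307.85) / 289 = 0.29 / 289 = 0.001003
q = Ki = 2.60 × 0.001003 = 0.002609 m/d
v_s = q/n_e = 0.002609/0.06 = 0.04348 m/d
t = L / v = 320 / 0.04348 = 7359 d
   = 7359 / 365 = 20.2 yr

20.2 years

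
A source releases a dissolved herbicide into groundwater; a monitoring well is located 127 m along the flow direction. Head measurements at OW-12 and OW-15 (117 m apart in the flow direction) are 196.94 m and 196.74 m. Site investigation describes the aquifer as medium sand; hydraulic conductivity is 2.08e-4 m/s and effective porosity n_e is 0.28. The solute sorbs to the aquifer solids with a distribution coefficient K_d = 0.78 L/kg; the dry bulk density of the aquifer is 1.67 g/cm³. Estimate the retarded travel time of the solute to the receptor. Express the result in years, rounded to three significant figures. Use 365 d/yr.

17.9 years

Hydraulic gradient i = (196.94 − 196.74) / 117 = 0.20 / 117 = 0.001709
K = 2.08e-4 m/s × 86400 s/d = 17.97 m/d
Specific discharge q = 17.97 × 0.001709 = 0.03072 m/d
v = Ki/n = 17.97·0.001709/0.28 = 0.1097 m/d
Retardation R = 1 + ρ_b·K_d/n = 1 + 1.67×0.78/0.28 = 5.652
Contaminant velocity v_c = v/R = 0.1097/5.652 = 0.01941 m/d
t = L/v_c = 127/0.01941 = 6543 d
   = 6543/365 = 17.9 yr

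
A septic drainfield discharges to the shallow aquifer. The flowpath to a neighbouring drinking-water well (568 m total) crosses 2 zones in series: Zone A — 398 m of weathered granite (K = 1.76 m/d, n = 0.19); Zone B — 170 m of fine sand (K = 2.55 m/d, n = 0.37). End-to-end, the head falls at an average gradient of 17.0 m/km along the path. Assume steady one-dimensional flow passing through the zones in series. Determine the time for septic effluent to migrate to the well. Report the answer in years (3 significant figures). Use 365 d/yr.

Continuity: the same q passes through each zone, so ΔH = q·Σ(L_j/K_j) — the zones act as resistances in series.
Σ(L/K) = 398/1.76 + 170/2.55 = 226.1 + 66.67 = 292.8 d
K_eq = L_total / Σ(L/K) = 568 / 292.8 = 1.940 m/d
q = K_eq · i = 1.940 × 0.017 = 0.03298 m/d (same in every zone)
Zone A: v = q/n = 0.03298/0.19 = 0.1736 m/d → t_A = 398/0.1736 = 2293 d
Zone B: v = q/n = 0.03298/0.37 = 0.08913 m/d → t_B = 170/0.08913 = 1907 d
Total t = 2293 + 1907 = 4200 d
   = 4200 / 365 = 11.5 yr

11.5 years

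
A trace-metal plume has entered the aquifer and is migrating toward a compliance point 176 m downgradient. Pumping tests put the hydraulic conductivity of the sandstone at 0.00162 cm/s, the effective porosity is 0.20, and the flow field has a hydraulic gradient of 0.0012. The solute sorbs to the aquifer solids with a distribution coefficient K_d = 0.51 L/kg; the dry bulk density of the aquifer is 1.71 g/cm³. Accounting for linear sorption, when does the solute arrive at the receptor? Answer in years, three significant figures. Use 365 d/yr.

308 years

K = 0.00162 cm/s × 864 = 1.400 m/d
Darcy flux q = K·i = 1.400 × 0.0012 = 0.001680 m/d
v_s = q/n_e = 0.001680/0.20 = 0.008398 m/d
Retardation R = 1 + ρ_b·K_d/n = 1 + 1.71×0.51/0.20 = 5.361
Contaminant velocity v_c = v/R = 0.008398/5.361 = 0.001567 m/d
t = L/v_c = 176/0.001567 = 112300 d
   = 112300/365 = 308 yr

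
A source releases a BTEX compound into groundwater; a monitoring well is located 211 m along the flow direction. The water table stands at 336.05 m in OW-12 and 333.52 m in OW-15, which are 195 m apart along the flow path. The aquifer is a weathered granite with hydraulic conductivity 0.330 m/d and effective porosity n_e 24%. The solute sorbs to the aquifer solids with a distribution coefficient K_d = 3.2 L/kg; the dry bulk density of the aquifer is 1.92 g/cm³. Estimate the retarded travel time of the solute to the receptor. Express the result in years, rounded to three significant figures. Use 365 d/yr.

Hydraulic gradient i = (336.05 − 333.52) / 195 = 2.53 / 195 = 0.01297
q = Ki = 0.330 × 0.01297 = 0.004282 m/d
Average linear velocity = 0.004282 / 0.24 = 0.01784 m/d
Retardation R = 1 + ρ_b·K_d/n = 1 + 1.92×3.2/0.24 = 26.60
Contaminant velocity v_c = v/R = 0.01784/26.60 = 6.707e-4 m/d
t = L/v_c = 211/6.707e-4 = 314600 d
   = 314600/365 = 862 yr

862 years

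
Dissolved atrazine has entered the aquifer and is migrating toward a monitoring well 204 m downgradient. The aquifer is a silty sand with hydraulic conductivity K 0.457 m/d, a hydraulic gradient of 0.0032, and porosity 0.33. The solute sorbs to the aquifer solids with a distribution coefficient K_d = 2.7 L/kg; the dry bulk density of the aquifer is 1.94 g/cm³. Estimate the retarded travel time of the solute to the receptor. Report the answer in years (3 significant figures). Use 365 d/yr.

Darcy flux q = K·i = 0.457 × 0.0032 = 0.001462 m/d
Seepage velocity v = q / n = 0.001462 / 0.33 = 0.004432 m/d
Retardation R = 1 + ρ_b·K_d/n = 1 + 1.94×2.7/0.33 = 16.87
Contaminant velocity v_c = v/R = 0.004432/16.87 = 2.626e-4 m/d
t = L/v_c = 204/2.626e-4 = 776700 d
   = 776700/365 = 2130 yr

2130 years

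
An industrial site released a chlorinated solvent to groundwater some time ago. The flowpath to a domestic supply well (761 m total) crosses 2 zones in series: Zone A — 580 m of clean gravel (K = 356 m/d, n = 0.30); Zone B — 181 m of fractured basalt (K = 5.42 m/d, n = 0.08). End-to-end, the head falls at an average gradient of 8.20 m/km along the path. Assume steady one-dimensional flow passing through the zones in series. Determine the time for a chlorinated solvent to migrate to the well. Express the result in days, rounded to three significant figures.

Steady 1-D flow in series ⇒ the Darcy flux q is identical in every zone and the zone head losses add (resistances L/K in series).
Σ(L/K) = 580/356 + 181/5.42 = 1.629 + 33.39 = 35.02 d
K_eq = L_total / Σ(L/K) = 761 / 35.02 = 21.73 m/d
q = K_eq · i = 21.73 × 0.0082 = 0.1782 m/d (same in every zone)
Zone A: v = q/n = 0.1782/0.30 = 0.5939 m/d → t_A = 580/0.5939 = 976.6 d
Zone B: v = q/n = 0.1782/0.08 = 2.227 m/d → t_B = 181/2.227 = 81.27 d
Total t = 976.6 + 81.27 = 1058 d

1060 days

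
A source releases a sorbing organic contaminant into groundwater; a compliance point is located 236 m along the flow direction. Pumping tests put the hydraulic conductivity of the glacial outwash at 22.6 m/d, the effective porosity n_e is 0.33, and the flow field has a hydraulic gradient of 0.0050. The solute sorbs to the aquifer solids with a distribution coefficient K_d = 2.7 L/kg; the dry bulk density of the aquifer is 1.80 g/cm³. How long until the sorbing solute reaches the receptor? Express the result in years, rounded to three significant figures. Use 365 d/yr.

29.7 years

Specific discharge q = 22.6 × 0.0050 = 0.1130 m/d
v_s = q/n_e = 0.1130/0.33 = 0.3424 m/d
Retardation R = 1 + ρ_b·K_d/n = 1 + 1.80×2.7/0.33 = 15.73
Contaminant velocity v_c = v/R = 0.3424/15.73 = 0.02177 m/d
t = L/v_c = 236/0.02177 = 10840 d
   = 10840/365 = 29.7 yr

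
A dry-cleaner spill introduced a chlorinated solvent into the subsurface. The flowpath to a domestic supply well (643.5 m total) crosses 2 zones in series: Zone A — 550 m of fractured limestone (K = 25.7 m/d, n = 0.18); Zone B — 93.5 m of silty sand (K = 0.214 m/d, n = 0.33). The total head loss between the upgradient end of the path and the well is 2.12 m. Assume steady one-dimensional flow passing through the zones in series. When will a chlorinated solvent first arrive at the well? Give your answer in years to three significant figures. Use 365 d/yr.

Continuity: the same q passes through each zone, so ΔH = q·Σ(L_j/K_j) — the zones act as resistances in series.
Σ(L/K) = 550/25.7 + 93.5/0.214 = 21.40 + 436.9 = 458.3 d
q = ΔH / Σ(L/K) = 2.12 / 458.3 = 0.004626 m/d (same in every zone)
Zone A: v = q/n = 0.004626/0.18 = 0.02570 m/d → t_A = 550/0.02570 = 21400 d
Zone B: v = q/n = 0.004626/0.33 = 0.01402 m/d → t_B = 93.5/0.01402 = 6670 d
Total t = 21400 + 6670 = 28070 d
   = 28070 / 365 = 76.9 yr

76.9 years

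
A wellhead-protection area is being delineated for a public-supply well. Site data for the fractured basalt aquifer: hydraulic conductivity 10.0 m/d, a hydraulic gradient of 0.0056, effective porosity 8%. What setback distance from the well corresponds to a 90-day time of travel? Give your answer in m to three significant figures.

63.0 m

Darcy flux q = K·i = 10.0 × 0.0056 = 0.05600 m/d
v = Ki/n = 10.0·0.0056/0.08 = 0.7000 m/d
L = v × T = 0.7000 × 90 = 63.00 m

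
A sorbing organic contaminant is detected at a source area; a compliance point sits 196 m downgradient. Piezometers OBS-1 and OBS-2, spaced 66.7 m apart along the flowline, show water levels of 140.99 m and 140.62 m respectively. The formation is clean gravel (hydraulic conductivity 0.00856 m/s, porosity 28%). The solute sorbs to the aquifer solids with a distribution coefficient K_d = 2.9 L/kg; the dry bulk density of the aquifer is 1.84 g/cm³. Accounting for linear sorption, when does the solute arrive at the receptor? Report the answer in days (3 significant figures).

268 days

Hydraulic gradient i = (140.99 − 140.62) / 66.7 = 0.37 / 66.7 = 0.005547
K = 0.00856 m/s × 86400 s/d = 739.6 m/d
Specific discharge q = 739.6 × 0.005547 = 4.103 m/d
Seepage velocity v = q / n = 4.103 / 0.28 = 14.65 m/d
Retardation R = 1 + ρ_b·K_d/n = 1 + 1.84×2.9/0.28 = 20.06
Contaminant velocity v_c = v/R = 14.65/20.06 = 0.7305 m/d
t = L/v_c = 196/0.7305 = 268.3 d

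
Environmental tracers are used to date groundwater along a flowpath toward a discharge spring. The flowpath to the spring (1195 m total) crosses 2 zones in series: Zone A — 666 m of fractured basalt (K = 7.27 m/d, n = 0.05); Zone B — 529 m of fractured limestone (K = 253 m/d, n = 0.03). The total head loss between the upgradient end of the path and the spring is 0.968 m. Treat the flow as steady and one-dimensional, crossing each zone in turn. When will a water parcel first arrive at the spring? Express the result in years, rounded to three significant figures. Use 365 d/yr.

Steady 1-D flow in series ⇒ the Darcy flux q is identical in every zone and the zone head losses add (resistances L/K in series).
Σ(L/K) = 666/7.27 + 529/253 = 91.61 + 2.091 = 93.70 d
q = ΔH / Σ(L/K) = 0.968 / 93.70 = 0.01033 m/d (same in every zone)
Zone A: v = q/n = 0.01033/0.05 = 0.2066 m/d → t_A = 666/0.2066 = 3223 d
Zone B: v = q/n = 0.01033/0.03 = 0.3444 m/d → t_B = 529/0.3444 = 1536 d
Total t = 3223 + 1536 = 4760 d
   = 4760 / 365 = 13.0 yr

13.0 years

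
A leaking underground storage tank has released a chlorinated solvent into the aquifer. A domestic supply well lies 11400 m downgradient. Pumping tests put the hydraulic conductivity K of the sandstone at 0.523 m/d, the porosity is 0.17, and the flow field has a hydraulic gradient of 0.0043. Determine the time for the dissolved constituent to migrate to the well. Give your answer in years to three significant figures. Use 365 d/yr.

q = Ki = 0.523 × 0.0043 = 0.002249 m/d
Average linear velocity = 0.002249 / 0.17 = 0.01323 m/d
t = L / v = 11400 / 0.01323 = 861800 d
   = 861800 / 365 = 2360 yr

2360 years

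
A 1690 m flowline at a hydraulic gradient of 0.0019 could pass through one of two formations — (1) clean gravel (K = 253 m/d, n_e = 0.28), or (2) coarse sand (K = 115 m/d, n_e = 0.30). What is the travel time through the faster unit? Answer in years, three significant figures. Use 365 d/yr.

Unit 1 (clean gravel): v = 253×0.0019/0.28 = 1.717 m/d, t = 1690/1.717 = 984.4 d
Unit 2 (coarse sand): v = 115×0.0019/0.30 = 0.7283 m/d, t = 1690/0.7283 = 2320 d
Faster: 984.4 d / 365 = 2.70 yr

2.70 years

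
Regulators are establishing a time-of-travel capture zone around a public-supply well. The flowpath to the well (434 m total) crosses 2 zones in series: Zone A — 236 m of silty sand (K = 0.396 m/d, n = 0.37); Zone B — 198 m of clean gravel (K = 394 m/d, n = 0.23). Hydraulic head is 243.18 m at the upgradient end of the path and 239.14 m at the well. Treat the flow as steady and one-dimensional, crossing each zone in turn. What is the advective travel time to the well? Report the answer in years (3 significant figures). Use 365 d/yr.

Total head drop ΔH = 243.18 − 239.14 = 4.04 m
Continuity: the same q passes through each zone, so ΔH = q·Σ(L_j/K_j) — the zones act as resistances in series.
Σ(L/K) = 236/0.396 + 198/394 = 596.0 + 0.5025 = 596.5 d
q = ΔH / Σ(L/K) = 4.04 / 596.5 = 0.006773 m/d (same in every zone)
Zone A: v = q/n = 0.006773/0.37 = 0.01831 m/d → t_A = 236/0.01831 = 12890 d
Zone B: v = q/n = 0.006773/0.23 = 0.02945 m/d → t_B = 198/0.02945 = 6723 d
Total t = 12890 + 6723 = 19620 d
   = 19620 / 365 = 53.7 yr

53.7 years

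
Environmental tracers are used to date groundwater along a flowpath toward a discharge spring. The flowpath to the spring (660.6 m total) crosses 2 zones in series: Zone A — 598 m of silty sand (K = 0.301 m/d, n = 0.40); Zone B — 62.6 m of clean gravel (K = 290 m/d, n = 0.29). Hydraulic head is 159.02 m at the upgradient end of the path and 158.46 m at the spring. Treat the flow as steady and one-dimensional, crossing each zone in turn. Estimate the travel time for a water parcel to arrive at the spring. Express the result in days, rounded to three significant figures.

Total head drop ΔH = 159.02 − 158.46 = 0.56 m
Continuity: the same q passes through each zone, so ΔH = q·Σ(L_j/K_j) — the zones act as resistances in series.
Σ(L/K) = 598/0.301 + 62.6/290 = 1987 + 0.2159 = 1987 d
q = ΔH / Σ(L/K) = 0.56 / 1987 = 2.818e-4 m/d (same in every zone)
Zone A: v = q/n = 2.818e-4/0.40 = 7.046e-4 m/d → t_A = 598/7.046e-4 = 848700 d
Zone B: v = q/n = 2.818e-4/0.29 = 9.719e-4 m/d → t_B = 62.6/9.719e-4 = 64410 d
Total t = 848700 + 64410 = 913100 d

913000 days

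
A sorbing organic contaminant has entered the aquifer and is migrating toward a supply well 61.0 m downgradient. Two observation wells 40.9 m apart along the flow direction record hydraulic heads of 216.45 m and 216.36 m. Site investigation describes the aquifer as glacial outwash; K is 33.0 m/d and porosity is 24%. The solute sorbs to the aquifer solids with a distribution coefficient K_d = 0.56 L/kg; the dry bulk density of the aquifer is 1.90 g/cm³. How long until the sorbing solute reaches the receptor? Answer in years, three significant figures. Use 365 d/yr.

3.00 years

Hydraulic gradient i = (216.45 − 216.36) / 40.9 = 0.09 / 40.9 = 0.002200
Darcy flux q = K·i = 33.0 × 0.002200 = 0.07262 m/d
v_s = q/n_e = 0.07262/0.24 = 0.3026 m/d
Retardation R = 1 + ρ_b·K_d/n = 1 + 1.90×0.56/0.24 = 5.433
Contaminant velocity v_c = v/R = 0.3026/5.433 = 0.05569 m/d
t = L/v_c = 61.0/0.05569 = 1095 d
   = 1095/365 = 3.00 yr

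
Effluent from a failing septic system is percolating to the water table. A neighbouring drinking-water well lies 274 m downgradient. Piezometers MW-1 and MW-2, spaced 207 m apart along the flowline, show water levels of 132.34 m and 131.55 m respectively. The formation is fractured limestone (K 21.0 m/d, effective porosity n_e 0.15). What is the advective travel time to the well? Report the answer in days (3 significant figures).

513 days

Hydraulic gradient i = (132.34 − 131.55) / 207 = 0.79 / 207 = 0.003816
Specific discharge q = 21.0 × 0.003816 = 0.08014 m/d
v = Ki/n = 21.0·0.003816/0.15 = 0.5343 m/d
t = L / v = 274 / 0.5343 = 512.8 d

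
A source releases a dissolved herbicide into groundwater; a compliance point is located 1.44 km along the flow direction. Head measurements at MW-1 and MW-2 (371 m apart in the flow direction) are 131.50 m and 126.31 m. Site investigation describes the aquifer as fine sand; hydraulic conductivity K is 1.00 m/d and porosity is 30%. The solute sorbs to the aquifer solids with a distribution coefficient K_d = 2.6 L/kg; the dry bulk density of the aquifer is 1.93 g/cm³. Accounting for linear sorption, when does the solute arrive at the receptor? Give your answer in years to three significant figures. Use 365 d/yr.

Hydraulic gradient i = (131.50 − 126.31) / 371 = 5.19 / 371 = 0.01399
Specific discharge q = 1.00 × 0.01399 = 0.01399 m/d
v_s = q/n_e = 0.01399/0.30 = 0.04663 m/d
Retardation R = 1 + ρ_b·K_d/n = 1 + 1.93×2.6/0.30 = 17.73
Contaminant velocity v_c = v/R = 0.04663/17.73 = 0.002631 m/d
L = 1.44 km = 1440 m
t = L/v_c = 1440/0.002631 = 547400 d
   = 547400/365 = 1500 yr

1500 years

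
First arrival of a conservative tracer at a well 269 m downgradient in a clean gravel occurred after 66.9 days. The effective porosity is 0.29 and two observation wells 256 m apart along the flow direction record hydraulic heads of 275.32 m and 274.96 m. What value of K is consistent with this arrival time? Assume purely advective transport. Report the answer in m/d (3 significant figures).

829 m/d

Hydraulic gradient i = (275.32 − 274.96) / 256 = 0.36 / 256 = 0.001406
v = L / t = 269 / 66.9 = 4.021 m/d
K = v · n / i = 4.021 × 0.29 / 0.001406 = 829 m/d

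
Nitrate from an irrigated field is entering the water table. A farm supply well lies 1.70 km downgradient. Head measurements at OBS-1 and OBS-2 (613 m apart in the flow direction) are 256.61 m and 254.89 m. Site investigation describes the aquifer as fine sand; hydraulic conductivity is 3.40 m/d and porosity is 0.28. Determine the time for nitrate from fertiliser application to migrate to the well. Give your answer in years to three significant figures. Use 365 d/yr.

Hydraulic gradient i = (256.61 − 254.89) / 613 = 1.72 / 613 = 0.002806
q = Ki = 3.40 × 0.002806 = 0.009540 m/d
Average linear velocity = 0.009540 / 0.28 = 0.03407 m/d
L = 1.70 km = 1700 m
t = L / v = 1700 / 0.03407 = 49900 d
   = 49900 / 365 = 137 yr

137 years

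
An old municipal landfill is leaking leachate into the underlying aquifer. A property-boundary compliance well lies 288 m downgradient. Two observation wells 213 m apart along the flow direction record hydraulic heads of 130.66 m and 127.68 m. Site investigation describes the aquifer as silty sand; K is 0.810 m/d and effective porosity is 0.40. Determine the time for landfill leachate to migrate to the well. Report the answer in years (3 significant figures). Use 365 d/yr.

27.9 years

Hydraulic gradient i = (130.66 − 127.68) / 213 = 2.98 / 213 = 0.01399
Darcy flux q = K·i = 0.810 × 0.01399 = 0.01133 m/d
Seepage velocity v = q / n = 0.01133 / 0.40 = 0.02833 m/d
t = L / v = 288 / 0.02833 = 10170 d
   = 10170 / 365 = 27.9 yr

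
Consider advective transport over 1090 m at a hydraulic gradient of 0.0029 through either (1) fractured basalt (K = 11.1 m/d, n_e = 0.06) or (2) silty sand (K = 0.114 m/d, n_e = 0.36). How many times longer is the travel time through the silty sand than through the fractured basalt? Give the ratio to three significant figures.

584

Unit 1 (fractured basalt): v = 11.1×0.0029/0.06 = 0.5365 m/d, t = 1090/0.5365 = 2032 d
Unit 2 (silty sand): v = 0.114×0.0029/0.36 = 9.183e-4 m/d, t = 1090/9.183e-4 = 1.187e6 d
t(silty sand) / t(fractured basalt) = 1.187e6/2032 = 584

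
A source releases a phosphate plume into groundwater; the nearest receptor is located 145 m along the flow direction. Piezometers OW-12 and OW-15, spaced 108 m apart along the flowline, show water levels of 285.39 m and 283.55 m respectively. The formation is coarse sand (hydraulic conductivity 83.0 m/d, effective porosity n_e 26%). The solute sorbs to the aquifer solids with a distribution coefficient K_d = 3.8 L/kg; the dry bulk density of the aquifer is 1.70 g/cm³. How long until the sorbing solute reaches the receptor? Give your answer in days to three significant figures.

Hydraulic gradient i = (285.39 − 283.55) / 108 = 1.84 / 108 = 0.01704
q = Ki = 83.0 × 0.01704 = 1.414 m/d
Seepage velocity v = q / n = 1.414 / 0.26 = 5.439 m/d
Retardation R = 1 + ρ_b·K_d/n = 1 + 1.70×3.8/0.26 = 25.85
Contaminant velocity v_c = v/R = 5.439/25.85 = 0.2104 m/d
t = L/v_c = 145/0.2104 = 689.1 d

689 days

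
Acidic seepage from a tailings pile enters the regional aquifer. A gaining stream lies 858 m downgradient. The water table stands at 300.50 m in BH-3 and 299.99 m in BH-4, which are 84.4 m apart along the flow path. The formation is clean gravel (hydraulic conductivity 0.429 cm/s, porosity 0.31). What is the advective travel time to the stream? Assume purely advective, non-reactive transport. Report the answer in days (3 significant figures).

Hydraulic gradient i = (300.50 − 299.99) / 84.4 = 0.51 / 84.4 = 0.006043
K = 0.429 cm/s × 864 = 370.7 m/d
q = Ki = 370.7 × 0.006043 = 2.240 m/d
Seepage velocity v = q / n = 2.240 / 0.31 = 7.225 m/d
t = L / v = 858 / 7.225 = 118.8 d

119 days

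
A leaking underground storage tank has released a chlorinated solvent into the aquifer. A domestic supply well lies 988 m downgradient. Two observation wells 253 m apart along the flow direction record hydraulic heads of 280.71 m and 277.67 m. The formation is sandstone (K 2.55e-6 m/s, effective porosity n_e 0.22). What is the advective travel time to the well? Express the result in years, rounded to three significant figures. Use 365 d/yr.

Hydraulic gradient i = (280.71 − 277.67) / 253 = 3.04 / 253 = 0.01202
K = 2.55e-6 m/s × 86400 s/d = 0.2203 m/d
Specific discharge q = 0.2203 × 0.01202 = 0.002647 m/d
Seepage velocity v = q / n = 0.002647 / 0.22 = 0.01203 m/d
t = L / v = 988 / 0.01203 = 82110 d
   = 82110 / 365 = 225 yr

225 years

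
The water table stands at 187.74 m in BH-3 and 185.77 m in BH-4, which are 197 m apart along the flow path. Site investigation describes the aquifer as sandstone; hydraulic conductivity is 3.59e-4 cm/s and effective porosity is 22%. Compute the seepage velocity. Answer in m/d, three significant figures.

Hydraulic gradient i = (187.74 − 185.77) / 197 = 1.97 / 197 = 0.01000
K = 3.59e-4 cm/s × 864 = 0.3102 m/d
q = Ki = 0.3102 × 0.01000 = 0.003102 m/d
Average linear velocity = 0.003102 / 0.22 = 0.01410 m/d

0.0141 m/d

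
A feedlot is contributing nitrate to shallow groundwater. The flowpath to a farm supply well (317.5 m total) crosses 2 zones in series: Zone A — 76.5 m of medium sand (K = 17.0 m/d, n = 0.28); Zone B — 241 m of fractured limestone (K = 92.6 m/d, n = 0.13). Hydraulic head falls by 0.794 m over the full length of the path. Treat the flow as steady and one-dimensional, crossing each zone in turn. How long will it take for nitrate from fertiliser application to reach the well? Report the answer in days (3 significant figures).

472 days

Steady 1-D flow in series ⇒ the Darcy flux q is identical in every zone and the zone head losses add (resistances L/K in series).
Σ(L/K) = 76.5/17.0 + 241/92.6 = 4.500 + 2.603 = 7.103 d
q = ΔH / Σ(L/K) = 0.794 / 7.103 = 0.1118 m/d (same in every zone)
Zone A: v = q/n = 0.1118/0.28 = 0.3993 m/d → t_A = 76.5/0.3993 = 191.6 d
Zone B: v = q/n = 0.1118/0.13 = 0.8599 m/d → t_B = 241/0.8599 = 280.3 d
Total t = 191.6 + 280.3 = 471.9 d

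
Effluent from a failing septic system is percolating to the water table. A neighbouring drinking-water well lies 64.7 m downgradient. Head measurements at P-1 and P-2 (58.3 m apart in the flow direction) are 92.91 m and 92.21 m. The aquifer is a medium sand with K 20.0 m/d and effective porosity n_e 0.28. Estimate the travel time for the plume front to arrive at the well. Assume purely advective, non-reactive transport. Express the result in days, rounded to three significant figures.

75.4 days

Hydraulic gradient i = (92.91 − 92.21) / 58.3 = 0.70 / 58.3 = 0.01201
Specific discharge q = 20.0 × 0.01201 = 0.2401 m/d
Seepage velocity v = q / n = 0.2401 / 0.28 = 0.8576 m/d
t = L / v = 64.7 / 0.8576 = 75.44 d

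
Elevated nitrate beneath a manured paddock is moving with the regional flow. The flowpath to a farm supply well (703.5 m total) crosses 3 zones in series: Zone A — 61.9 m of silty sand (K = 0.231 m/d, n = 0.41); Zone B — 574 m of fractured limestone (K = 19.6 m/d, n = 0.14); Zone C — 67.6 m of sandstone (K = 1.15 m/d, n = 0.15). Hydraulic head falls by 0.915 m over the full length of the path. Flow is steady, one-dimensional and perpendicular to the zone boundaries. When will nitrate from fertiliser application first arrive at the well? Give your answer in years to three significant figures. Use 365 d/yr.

Continuity: the same q passes through each zone, so ΔH = q·Σ(L_j/K_j) — the zones act as resistances in series.
Σ(L/K) = 61.9/0.231 + 574/19.6 + 67.6/1.15 = 268.0 + 29.29 + 58.78 = 356.0 d
q = ΔH / Σ(L/K) = 0.915 / 356.0 = 0.002570 m/d (same in every zone)
Zone A: v = q/n = 0.002570/0.41 = 0.006268 m/d → t_A = 61.9/0.006268 = 9875 d
Zone B: v = q/n = 0.002570/0.14 = 0.01836 m/d → t_B = 574/0.01836 = 31270 d
Zone C: v = q/n = 0.002570/0.15 = 0.01713 m/d → t_C = 67.6/0.01713 = 3946 d
Total t = 9875 + 31270 + 3946 = 45090 d
   = 45090 / 365 = 124 yr

124 years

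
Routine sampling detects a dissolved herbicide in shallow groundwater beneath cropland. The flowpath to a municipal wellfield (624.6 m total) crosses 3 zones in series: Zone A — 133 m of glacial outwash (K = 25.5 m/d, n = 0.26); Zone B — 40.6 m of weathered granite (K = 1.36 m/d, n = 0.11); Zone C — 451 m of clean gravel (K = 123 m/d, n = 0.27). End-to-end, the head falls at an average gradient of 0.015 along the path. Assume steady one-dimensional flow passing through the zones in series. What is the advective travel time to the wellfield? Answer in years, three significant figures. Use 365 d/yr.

1.82 years

Steady 1-D flow in series ⇒ the Darcy flux q is identical in every zone and the zone head losses add (resistances L/K in series).
Σ(L/K) = 133/25.5 + 40.6/1.36 + 451/123 = 5.216 + 29.85 + 3.667 = 38.74 d
K_eq = L_total / Σ(L/K) = 624.6 / 38.74 = 16.12 m/d
q = K_eq · i = 16.12 × 0.015 = 0.2419 m/d (same in every zone)
Zone A: v = q/n = 0.2419/0.26 = 0.9303 m/d → t_A = 133/0.9303 = 143.0 d
Zone B: v = q/n = 0.2419/0.11 = 2.199 m/d → t_B = 40.6/2.199 = 18.46 d
Zone C: v = q/n = 0.2419/0.27 = 0.8958 m/d → t_C = 451/0.8958 = 503.4 d
Total t = 143.0 + 18.46 + 503.4 = 664.9 d
   = 664.9 / 365 = 1.82 yr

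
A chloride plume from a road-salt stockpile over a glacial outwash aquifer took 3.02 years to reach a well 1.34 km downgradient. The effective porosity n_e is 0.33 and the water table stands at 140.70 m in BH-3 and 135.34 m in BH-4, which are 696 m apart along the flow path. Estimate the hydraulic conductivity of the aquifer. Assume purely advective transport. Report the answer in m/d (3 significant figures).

Hydraulic gradient i = (140.70 − 135.34) / 696 = 5.36 / 696 = 0.007701
t = 3.02 years = 1102 d
L = 1.34 km = 1340 m
v = L / t = 1340 / 1102 = 1.216 m/d
K = v · n / i = 1.216 × 0.33 / 0.007701 = 52.1 m/d

52.1 m/d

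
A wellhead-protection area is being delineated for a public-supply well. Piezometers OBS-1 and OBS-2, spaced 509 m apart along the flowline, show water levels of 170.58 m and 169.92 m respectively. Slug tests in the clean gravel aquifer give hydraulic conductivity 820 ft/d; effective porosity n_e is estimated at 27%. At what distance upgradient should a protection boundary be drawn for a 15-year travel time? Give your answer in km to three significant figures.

Hydraulic gradient i = (170.58 − 169.92) / 509 = 0.66 / 509 = 0.001297
K = 820 ft/d × 0.3048 = 249.9 m/d
Darcy flux q = K·i = 249.9 × 0.001297 = 0.3241 m/d
Seepage velocity v = q / n = 0.3241 / 0.27 = 1.200 m/d
T = 15 yr × 365 = 5475 d
L = v × T = 1.200 × 5475 = 6572 m
   = 6.57 km

6.57 km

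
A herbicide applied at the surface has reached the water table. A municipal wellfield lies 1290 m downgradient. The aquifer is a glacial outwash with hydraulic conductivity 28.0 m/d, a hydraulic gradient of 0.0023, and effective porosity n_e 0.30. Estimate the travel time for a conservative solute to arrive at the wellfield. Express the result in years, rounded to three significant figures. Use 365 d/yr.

Darcy flux q = K·i = 28.0 × 0.0023 = 0.06440 m/d
Seepage velocity v = q / n = 0.06440 / 0.30 = 0.2147 m/d
t = L / v = 1290 / 0.2147 = 6009 d
   = 6009 / 365 = 16.5 yr

16.5 years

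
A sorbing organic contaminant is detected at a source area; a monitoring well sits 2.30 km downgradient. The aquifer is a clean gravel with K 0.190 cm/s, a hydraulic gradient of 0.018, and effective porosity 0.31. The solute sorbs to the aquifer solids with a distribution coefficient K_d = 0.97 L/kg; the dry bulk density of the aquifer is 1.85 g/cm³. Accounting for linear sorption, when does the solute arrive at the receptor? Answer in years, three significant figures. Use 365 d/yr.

4.49 years

K = 0.190 cm/s × 864 = 164.2 m/d
Darcy flux q = K·i = 164.2 × 0.018 = 2.955 m/d
v_s = q/n_e = 2.955/0.31 = 9.532 m/d
Retardation R = 1 + ρ_b·K_d/n = 1 + 1.85×0.97/0.31 = 6.789
Contaminant velocity v_c = v/R = 9.532/6.789 = 1.404 m/d
L = 2.30 km = 2300 m
t = L/v_c = 2300/1.404 = 1638 d
   = 1638/365 = 4.49 yr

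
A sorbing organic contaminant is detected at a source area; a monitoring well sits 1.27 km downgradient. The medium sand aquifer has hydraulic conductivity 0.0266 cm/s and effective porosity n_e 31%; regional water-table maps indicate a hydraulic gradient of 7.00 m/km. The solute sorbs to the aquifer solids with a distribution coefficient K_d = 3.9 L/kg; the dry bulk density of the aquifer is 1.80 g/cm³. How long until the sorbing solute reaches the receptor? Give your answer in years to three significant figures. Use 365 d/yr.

159 years

K = 0.0266 cm/s × 864 = 22.98 m/d
Specific discharge q = 22.98 × 0.0070 = 0.1609 m/d
Average linear velocity = 0.1609 / 0.31 = 0.5190 m/d
Retardation R = 1 + ρ_b·K_d/n = 1 + 1.80×3.9/0.31 = 23.65
Contaminant velocity v_c = v/R = 0.5190/23.65 = 0.02195 m/d
L = 1.27 km = 1270 m
t = L/v_c = 1270/0.02195 = 57860 d
   = 57860/365 = 159 yr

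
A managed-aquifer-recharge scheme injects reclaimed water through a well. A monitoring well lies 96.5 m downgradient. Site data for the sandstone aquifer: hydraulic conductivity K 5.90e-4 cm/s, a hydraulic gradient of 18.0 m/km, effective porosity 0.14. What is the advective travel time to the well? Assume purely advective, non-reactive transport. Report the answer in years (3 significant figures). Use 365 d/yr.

K = 5.90e-4 cm/s × 864 = 0.5098 m/d
Darcy flux q = K·i = 0.5098 × 0.018 = 0.009176 m/d
v = Ki/n = 0.5098·0.018/0.14 = 0.06554 m/d
t = L / v = 96.5 / 0.06554 = 1472 d
   = 1472 / 365 = 4.03 yr

4.03 years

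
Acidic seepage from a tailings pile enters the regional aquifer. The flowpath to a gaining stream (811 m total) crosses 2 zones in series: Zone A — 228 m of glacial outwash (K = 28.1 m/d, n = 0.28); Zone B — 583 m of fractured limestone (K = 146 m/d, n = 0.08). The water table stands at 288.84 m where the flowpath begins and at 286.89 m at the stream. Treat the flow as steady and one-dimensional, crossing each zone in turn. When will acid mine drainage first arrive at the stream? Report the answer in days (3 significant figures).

Total head drop ΔH = 288.84 − 286.89 = 1.95 m
Continuity: the same q passes through each zone, so ΔH = q·Σ(L_j/K_j) — the zones act as resistances in series.
Σ(L/K) = 228/28.1 + 583/146 = 8.114 + 3.993 = 12.11 d
q = ΔH / Σ(L/K) = 1.95 / 12.11 = 0.1611 m/d (same in every zone)
Zone A: v = q/n = 0.1611/0.28 = 0.5752 m/d → t_A = 228/0.5752 = 396.4 d
Zone B: v = q/n = 0.1611/0.08 = 2.013 m/d → t_B = 583/2.013 = 289.6 d
Total t = 396.4 + 289.6 = 685.9 d

686 days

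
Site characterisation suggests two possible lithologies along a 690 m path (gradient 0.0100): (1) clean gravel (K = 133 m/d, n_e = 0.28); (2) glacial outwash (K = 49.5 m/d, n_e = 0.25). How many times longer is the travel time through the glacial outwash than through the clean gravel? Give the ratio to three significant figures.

2.40

Unit 1 (clean gravel): v = 133×0.010/0.28 = 4.750 m/d, t = 690/4.750 = 145.3 d
Unit 2 (glacial outwash): v = 49.5×0.010/0.25 = 1.980 m/d, t = 690/1.980 = 348.5 d
t(glacial outwash) / t(clean gravel) = 348.5/145.3 = 2.40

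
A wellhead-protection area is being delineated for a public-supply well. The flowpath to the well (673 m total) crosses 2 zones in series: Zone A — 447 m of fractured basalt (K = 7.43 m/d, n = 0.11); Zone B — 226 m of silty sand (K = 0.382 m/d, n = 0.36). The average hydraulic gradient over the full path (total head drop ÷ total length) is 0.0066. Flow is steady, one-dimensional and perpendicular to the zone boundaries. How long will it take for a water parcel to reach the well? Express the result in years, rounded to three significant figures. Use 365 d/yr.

For zones in series the flux q is common to all zones; the equivalent conductivity is the harmonic (thickness-weighted) mean, K_eq = L_total / Σ(L_j/K_j).
Σ(L/K) = 447/7.43 + 226/0.382 = 60.16 + 591.6 = 651.8 d
K_eq = L_total / Σ(L/K) = 673 / 651.8 = 1.033 m/d
q = K_eq · i = 1.033 × 0.0066 = 0.006815 m/d (same in every zone)
Zone A: v = q/n = 0.006815/0.11 = 0.06195 m/d → t_A = 447/0.06195 = 7215 d
Zone B: v = q/n = 0.006815/0.36 = 0.01893 m/d → t_B = 226/0.01893 = 11940 d
Total t = 7215 + 11940 = 19150 d
   = 19150 / 365 = 52.5 yr

52.5 years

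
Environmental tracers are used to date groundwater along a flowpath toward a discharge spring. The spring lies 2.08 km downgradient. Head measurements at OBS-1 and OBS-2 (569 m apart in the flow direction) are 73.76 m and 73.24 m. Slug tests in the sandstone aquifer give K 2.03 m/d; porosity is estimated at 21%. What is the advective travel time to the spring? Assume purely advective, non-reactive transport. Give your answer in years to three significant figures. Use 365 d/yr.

645 years

Hydraulic gradient i = (73.76 − 73.24) / 569 = 0.52 / 569 = 9.139e-4
Specific discharge q = 2.03 × 9.139e-4 = 0.001855 m/d
v_s = q/n_e = 0.001855/0.21 = 0.008834 m/d
L = 2.08 km = 2080 m
t = L / v = 2080 / 0.008834 = 235400 d
   = 235400 / 365 = 645 yr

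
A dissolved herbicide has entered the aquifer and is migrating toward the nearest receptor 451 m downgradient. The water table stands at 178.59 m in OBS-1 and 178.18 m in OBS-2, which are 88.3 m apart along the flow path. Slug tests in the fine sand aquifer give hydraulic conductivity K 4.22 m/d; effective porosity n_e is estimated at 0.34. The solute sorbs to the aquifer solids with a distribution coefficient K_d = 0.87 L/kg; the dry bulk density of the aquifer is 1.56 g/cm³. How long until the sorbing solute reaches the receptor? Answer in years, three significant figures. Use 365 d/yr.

107 years

Hydraulic gradient i = (178.59 − 178.18) / 88.3 = 0.41 / 88.3 = 0.004643
Darcy flux q = K·i = 4.22 × 0.004643 = 0.01959 m/d
Seepage velocity v = q / n = 0.01959 / 0.34 = 0.05763 m/d
Retardation R = 1 + ρ_b·K_d/n = 1 + 1.56×0.87/0.34 = 4.992
Contaminant velocity v_c = v/R = 0.05763/4.992 = 0.01155 m/d
t = L/v_c = 451/0.01155 = 39060 d
   = 39060/365 = 107 yr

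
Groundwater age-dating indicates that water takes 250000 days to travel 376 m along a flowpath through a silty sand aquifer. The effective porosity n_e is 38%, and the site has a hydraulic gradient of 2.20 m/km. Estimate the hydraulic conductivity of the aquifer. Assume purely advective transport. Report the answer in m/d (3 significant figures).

v = L / t = 376 / 250000 = 0.001504 m/d
K = v · n / i = 0.001504 × 0.38 / 0.0022 = 0.260 m/d

0.260 m/d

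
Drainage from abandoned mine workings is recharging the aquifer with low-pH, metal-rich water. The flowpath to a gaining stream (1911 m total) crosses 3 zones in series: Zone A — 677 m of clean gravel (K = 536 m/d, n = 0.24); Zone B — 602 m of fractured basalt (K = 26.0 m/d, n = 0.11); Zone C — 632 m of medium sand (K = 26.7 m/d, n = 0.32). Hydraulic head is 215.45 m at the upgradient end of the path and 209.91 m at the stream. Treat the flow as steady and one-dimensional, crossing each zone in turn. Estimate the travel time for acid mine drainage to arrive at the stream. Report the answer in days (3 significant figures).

3740 days

Total head drop ΔH = 215.45 − 209.91 = 5.54 m
Steady 1-D flow in series ⇒ the Darcy flux q is identical in every zone and the zone head losses add (resistances L/K in series).
Σ(L/K) = 677/536 + 602/26.0 + 632/26.7 = 1.263 + 23.15 + 23.67 = 48.09 d
q = ΔH / Σ(L/K) = 5.54 / 48.09 = 0.1152 m/d (same in every zone)
Zone A: v = q/n = 0.1152/0.24 = 0.4800 m/d → t_A = 677/0.4800 = 1410 d
Zone B: v = q/n = 0.1152/0.11 = 1.047 m/d → t_B = 602/1.047 = 574.8 d
Zone C: v = q/n = 0.1152/0.32 = 0.3600 m/d → t_C = 632/0.3600 = 1755 d
Total t = 1410 + 574.8 + 1755 = 3741 d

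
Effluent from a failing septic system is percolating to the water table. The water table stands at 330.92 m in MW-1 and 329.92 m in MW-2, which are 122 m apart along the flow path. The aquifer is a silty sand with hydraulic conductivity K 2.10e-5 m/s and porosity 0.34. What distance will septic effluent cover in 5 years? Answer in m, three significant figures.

79.8 m

Hydraulic gradient i = (330.92 − 329.92) / 122 = 1.00 / 122 = 0.008197
K = 2.10e-5 m/s × 86400 s/d = 1.814 m/d
q = Ki = 1.814 × 0.008197 = 0.01487 m/d
Average linear velocity = 0.01487 / 0.34 = 0.04374 m/d
T = 5 yr × 365 = 1825 d
L = v × T = 0.04374 × 1825 = 79.83 m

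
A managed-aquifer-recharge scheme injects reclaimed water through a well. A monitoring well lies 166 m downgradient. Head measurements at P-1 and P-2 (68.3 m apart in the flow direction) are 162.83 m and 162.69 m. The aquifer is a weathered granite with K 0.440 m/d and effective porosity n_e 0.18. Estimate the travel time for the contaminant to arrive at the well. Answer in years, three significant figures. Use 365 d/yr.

Hydraulic gradient i = (162.83 − 162.69) / 68.3 = 0.14 / 68.3 = 0.002050
q = Ki = 0.440 × 0.002050 = 9.019e-4 m/d
v_s = q/n_e = 9.019e-4/0.18 = 0.005011 m/d
t = L / v = 166 / 0.005011 = 33130 d
   = 33130 / 365 = 90.8 yr

90.8 years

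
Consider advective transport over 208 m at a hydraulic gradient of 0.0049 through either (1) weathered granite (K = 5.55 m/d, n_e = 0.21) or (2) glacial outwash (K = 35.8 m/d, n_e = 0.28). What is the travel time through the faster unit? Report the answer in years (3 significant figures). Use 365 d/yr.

Unit 1 (weathered granite): v = 5.55×0.0049/0.21 = 0.1295 m/d, t = 208/0.1295 = 1606 d
Unit 2 (glacial outwash): v = 35.8×0.0049/0.28 = 0.6265 m/d, t = 208/0.6265 = 332.0 d
Faster: 332.0 d / 365 = 0.910 yr

0.910 years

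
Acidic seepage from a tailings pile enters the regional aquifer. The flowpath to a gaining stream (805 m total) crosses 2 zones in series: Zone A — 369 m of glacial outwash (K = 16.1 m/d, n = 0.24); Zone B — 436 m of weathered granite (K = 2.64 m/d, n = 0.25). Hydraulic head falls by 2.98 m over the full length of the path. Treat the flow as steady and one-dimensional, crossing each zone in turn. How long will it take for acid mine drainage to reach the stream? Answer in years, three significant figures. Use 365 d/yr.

Steady 1-D flow in series ⇒ the Darcy flux q is identical in every zone and the zone head losses add (resistances L/K in series).
Σ(L/K) = 369/16.1 + 436/2.64 = 22.92 + 165.2 = 188.1 d
q = ΔH / Σ(L/K) = 2.98 / 188.1 = 0.01585 m/d (same in every zone)
Zone A: v = q/n = 0.01585/0.24 = 0.06602 m/d → t_A = 369/0.06602 = 5589 d
Zone B: v = q/n = 0.01585/0.25 = 0.06338 m/d → t_B = 436/0.06338 = 6879 d
Total t = 5589 + 6879 = 12470 d
   = 12470 / 365 = 34.2 yr

34.2 years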